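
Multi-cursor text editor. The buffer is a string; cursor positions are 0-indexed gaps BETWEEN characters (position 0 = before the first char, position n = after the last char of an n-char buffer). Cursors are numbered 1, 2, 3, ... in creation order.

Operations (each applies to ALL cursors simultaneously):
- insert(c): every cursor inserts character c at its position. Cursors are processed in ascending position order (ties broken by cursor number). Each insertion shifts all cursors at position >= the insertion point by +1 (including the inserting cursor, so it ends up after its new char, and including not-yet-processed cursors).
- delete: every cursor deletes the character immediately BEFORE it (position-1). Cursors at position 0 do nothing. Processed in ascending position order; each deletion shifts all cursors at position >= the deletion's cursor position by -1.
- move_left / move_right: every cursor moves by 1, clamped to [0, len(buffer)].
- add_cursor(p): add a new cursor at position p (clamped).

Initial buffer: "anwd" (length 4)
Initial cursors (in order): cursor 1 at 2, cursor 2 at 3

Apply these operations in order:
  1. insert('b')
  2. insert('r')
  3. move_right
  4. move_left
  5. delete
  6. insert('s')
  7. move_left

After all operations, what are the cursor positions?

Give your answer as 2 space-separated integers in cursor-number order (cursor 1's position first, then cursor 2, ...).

After op 1 (insert('b')): buffer="anbwbd" (len 6), cursors c1@3 c2@5, authorship ..1.2.
After op 2 (insert('r')): buffer="anbrwbrd" (len 8), cursors c1@4 c2@7, authorship ..11.22.
After op 3 (move_right): buffer="anbrwbrd" (len 8), cursors c1@5 c2@8, authorship ..11.22.
After op 4 (move_left): buffer="anbrwbrd" (len 8), cursors c1@4 c2@7, authorship ..11.22.
After op 5 (delete): buffer="anbwbd" (len 6), cursors c1@3 c2@5, authorship ..1.2.
After op 6 (insert('s')): buffer="anbswbsd" (len 8), cursors c1@4 c2@7, authorship ..11.22.
After op 7 (move_left): buffer="anbswbsd" (len 8), cursors c1@3 c2@6, authorship ..11.22.

Answer: 3 6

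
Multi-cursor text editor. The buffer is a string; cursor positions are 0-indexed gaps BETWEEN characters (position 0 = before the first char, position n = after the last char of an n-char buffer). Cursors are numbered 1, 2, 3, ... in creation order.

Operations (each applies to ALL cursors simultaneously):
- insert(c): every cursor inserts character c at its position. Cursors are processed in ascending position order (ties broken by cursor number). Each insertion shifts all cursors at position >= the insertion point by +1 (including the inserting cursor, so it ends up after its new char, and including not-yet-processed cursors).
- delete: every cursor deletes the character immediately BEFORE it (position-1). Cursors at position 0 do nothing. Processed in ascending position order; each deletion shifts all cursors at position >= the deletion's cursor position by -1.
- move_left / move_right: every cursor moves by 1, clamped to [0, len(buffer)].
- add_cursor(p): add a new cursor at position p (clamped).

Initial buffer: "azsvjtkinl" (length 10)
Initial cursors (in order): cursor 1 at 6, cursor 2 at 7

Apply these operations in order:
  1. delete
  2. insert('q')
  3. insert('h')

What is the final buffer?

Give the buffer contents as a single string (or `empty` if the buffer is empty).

After op 1 (delete): buffer="azsvjinl" (len 8), cursors c1@5 c2@5, authorship ........
After op 2 (insert('q')): buffer="azsvjqqinl" (len 10), cursors c1@7 c2@7, authorship .....12...
After op 3 (insert('h')): buffer="azsvjqqhhinl" (len 12), cursors c1@9 c2@9, authorship .....1212...

Answer: azsvjqqhhinl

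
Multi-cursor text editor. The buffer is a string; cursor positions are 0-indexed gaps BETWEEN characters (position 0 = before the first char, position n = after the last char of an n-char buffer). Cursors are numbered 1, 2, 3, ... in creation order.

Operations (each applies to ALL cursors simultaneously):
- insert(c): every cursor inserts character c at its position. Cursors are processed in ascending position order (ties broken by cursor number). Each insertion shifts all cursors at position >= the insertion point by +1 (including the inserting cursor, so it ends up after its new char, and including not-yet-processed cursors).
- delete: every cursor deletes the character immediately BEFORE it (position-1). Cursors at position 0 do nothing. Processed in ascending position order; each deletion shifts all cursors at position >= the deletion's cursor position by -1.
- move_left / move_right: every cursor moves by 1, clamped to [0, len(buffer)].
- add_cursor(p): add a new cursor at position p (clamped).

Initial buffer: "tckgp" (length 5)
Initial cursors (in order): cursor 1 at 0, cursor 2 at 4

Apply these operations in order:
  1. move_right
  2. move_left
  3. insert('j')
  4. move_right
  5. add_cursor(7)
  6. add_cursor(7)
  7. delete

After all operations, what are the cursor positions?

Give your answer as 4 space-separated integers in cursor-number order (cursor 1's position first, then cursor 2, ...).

After op 1 (move_right): buffer="tckgp" (len 5), cursors c1@1 c2@5, authorship .....
After op 2 (move_left): buffer="tckgp" (len 5), cursors c1@0 c2@4, authorship .....
After op 3 (insert('j')): buffer="jtckgjp" (len 7), cursors c1@1 c2@6, authorship 1....2.
After op 4 (move_right): buffer="jtckgjp" (len 7), cursors c1@2 c2@7, authorship 1....2.
After op 5 (add_cursor(7)): buffer="jtckgjp" (len 7), cursors c1@2 c2@7 c3@7, authorship 1....2.
After op 6 (add_cursor(7)): buffer="jtckgjp" (len 7), cursors c1@2 c2@7 c3@7 c4@7, authorship 1....2.
After op 7 (delete): buffer="jck" (len 3), cursors c1@1 c2@3 c3@3 c4@3, authorship 1..

Answer: 1 3 3 3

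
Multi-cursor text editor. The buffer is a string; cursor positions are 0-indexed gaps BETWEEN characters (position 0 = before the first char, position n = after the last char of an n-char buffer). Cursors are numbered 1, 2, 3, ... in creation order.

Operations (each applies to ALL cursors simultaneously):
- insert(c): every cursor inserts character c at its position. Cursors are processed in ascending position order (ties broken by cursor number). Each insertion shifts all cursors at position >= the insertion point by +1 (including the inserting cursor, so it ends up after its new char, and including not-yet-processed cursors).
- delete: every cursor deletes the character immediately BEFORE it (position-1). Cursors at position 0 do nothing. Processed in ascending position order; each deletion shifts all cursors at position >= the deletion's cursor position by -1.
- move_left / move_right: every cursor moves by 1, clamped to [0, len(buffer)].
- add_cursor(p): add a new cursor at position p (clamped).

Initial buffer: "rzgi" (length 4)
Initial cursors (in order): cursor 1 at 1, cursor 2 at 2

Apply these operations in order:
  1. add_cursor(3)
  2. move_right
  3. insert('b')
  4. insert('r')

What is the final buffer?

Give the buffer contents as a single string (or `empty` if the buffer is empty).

Answer: rzbrgbribr

Derivation:
After op 1 (add_cursor(3)): buffer="rzgi" (len 4), cursors c1@1 c2@2 c3@3, authorship ....
After op 2 (move_right): buffer="rzgi" (len 4), cursors c1@2 c2@3 c3@4, authorship ....
After op 3 (insert('b')): buffer="rzbgbib" (len 7), cursors c1@3 c2@5 c3@7, authorship ..1.2.3
After op 4 (insert('r')): buffer="rzbrgbribr" (len 10), cursors c1@4 c2@7 c3@10, authorship ..11.22.33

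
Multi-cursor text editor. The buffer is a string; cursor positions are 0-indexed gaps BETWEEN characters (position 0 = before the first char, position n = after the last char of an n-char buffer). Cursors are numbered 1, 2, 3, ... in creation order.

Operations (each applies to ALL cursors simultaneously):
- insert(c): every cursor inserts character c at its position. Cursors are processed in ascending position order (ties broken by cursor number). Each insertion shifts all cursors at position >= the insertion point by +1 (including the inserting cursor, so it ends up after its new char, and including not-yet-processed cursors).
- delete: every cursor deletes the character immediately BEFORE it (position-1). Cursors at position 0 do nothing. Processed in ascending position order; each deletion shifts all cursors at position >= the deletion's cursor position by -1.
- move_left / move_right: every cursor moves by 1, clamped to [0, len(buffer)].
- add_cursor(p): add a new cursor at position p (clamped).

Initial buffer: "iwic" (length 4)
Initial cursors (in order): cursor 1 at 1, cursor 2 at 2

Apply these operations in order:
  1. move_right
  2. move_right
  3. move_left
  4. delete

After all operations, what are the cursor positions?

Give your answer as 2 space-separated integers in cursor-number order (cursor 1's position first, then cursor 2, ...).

Answer: 1 1

Derivation:
After op 1 (move_right): buffer="iwic" (len 4), cursors c1@2 c2@3, authorship ....
After op 2 (move_right): buffer="iwic" (len 4), cursors c1@3 c2@4, authorship ....
After op 3 (move_left): buffer="iwic" (len 4), cursors c1@2 c2@3, authorship ....
After op 4 (delete): buffer="ic" (len 2), cursors c1@1 c2@1, authorship ..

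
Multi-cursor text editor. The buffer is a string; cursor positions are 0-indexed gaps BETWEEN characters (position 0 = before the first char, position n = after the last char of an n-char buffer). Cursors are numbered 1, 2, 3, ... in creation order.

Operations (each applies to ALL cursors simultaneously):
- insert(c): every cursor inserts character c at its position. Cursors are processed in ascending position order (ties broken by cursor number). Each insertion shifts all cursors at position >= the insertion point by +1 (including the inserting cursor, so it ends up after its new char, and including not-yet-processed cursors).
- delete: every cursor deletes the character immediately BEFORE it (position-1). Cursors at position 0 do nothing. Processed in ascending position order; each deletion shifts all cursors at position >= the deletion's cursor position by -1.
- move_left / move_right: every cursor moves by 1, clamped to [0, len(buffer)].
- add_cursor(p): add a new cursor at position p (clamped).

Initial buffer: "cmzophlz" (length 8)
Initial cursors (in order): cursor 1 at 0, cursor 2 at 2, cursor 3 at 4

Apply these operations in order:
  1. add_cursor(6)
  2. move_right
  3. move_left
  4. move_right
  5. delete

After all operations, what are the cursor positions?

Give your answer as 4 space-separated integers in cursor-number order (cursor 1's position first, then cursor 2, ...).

Answer: 0 1 2 3

Derivation:
After op 1 (add_cursor(6)): buffer="cmzophlz" (len 8), cursors c1@0 c2@2 c3@4 c4@6, authorship ........
After op 2 (move_right): buffer="cmzophlz" (len 8), cursors c1@1 c2@3 c3@5 c4@7, authorship ........
After op 3 (move_left): buffer="cmzophlz" (len 8), cursors c1@0 c2@2 c3@4 c4@6, authorship ........
After op 4 (move_right): buffer="cmzophlz" (len 8), cursors c1@1 c2@3 c3@5 c4@7, authorship ........
After op 5 (delete): buffer="mohz" (len 4), cursors c1@0 c2@1 c3@2 c4@3, authorship ....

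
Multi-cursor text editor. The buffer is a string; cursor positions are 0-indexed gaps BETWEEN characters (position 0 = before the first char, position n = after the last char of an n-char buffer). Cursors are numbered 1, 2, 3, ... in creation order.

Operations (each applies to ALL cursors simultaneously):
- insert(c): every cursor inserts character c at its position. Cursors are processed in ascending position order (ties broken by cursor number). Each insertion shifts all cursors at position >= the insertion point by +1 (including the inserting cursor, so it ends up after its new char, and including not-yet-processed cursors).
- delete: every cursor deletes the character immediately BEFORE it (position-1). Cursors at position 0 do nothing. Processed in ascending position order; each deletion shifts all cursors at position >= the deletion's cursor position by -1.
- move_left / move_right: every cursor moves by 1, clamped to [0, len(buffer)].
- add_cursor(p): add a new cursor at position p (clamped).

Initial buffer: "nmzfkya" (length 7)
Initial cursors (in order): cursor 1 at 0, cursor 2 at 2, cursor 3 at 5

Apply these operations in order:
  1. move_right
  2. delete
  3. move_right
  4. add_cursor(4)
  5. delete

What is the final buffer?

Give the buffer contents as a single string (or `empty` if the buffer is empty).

After op 1 (move_right): buffer="nmzfkya" (len 7), cursors c1@1 c2@3 c3@6, authorship .......
After op 2 (delete): buffer="mfka" (len 4), cursors c1@0 c2@1 c3@3, authorship ....
After op 3 (move_right): buffer="mfka" (len 4), cursors c1@1 c2@2 c3@4, authorship ....
After op 4 (add_cursor(4)): buffer="mfka" (len 4), cursors c1@1 c2@2 c3@4 c4@4, authorship ....
After op 5 (delete): buffer="" (len 0), cursors c1@0 c2@0 c3@0 c4@0, authorship 

Answer: empty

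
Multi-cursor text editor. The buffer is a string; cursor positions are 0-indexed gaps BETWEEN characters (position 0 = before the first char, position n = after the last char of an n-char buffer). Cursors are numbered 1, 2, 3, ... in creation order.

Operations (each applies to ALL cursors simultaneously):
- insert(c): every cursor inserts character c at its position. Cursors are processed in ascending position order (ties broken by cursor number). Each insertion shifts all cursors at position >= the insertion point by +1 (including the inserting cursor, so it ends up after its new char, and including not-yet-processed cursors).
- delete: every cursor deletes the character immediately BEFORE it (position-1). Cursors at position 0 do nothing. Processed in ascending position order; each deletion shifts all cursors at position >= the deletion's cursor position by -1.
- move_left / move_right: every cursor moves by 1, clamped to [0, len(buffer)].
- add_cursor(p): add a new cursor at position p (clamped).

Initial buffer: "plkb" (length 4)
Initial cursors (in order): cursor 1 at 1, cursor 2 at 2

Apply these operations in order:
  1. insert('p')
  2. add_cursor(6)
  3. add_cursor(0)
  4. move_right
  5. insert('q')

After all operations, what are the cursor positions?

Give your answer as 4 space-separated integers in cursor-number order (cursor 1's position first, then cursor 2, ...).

After op 1 (insert('p')): buffer="pplpkb" (len 6), cursors c1@2 c2@4, authorship .1.2..
After op 2 (add_cursor(6)): buffer="pplpkb" (len 6), cursors c1@2 c2@4 c3@6, authorship .1.2..
After op 3 (add_cursor(0)): buffer="pplpkb" (len 6), cursors c4@0 c1@2 c2@4 c3@6, authorship .1.2..
After op 4 (move_right): buffer="pplpkb" (len 6), cursors c4@1 c1@3 c2@5 c3@6, authorship .1.2..
After op 5 (insert('q')): buffer="pqplqpkqbq" (len 10), cursors c4@2 c1@5 c2@8 c3@10, authorship .41.12.2.3

Answer: 5 8 10 2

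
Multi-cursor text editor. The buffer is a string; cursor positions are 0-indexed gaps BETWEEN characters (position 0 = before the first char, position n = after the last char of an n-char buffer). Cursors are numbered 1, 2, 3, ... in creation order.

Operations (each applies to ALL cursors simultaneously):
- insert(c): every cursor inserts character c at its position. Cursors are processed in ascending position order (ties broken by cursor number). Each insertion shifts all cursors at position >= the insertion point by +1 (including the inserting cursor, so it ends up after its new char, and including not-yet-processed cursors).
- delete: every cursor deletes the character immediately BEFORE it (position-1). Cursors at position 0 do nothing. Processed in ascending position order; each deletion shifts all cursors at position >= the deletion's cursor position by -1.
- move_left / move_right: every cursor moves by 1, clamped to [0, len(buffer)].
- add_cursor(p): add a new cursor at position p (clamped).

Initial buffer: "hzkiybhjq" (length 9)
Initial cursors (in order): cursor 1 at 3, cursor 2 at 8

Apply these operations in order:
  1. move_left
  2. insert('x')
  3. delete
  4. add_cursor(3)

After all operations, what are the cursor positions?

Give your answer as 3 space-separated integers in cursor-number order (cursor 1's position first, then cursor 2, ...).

Answer: 2 7 3

Derivation:
After op 1 (move_left): buffer="hzkiybhjq" (len 9), cursors c1@2 c2@7, authorship .........
After op 2 (insert('x')): buffer="hzxkiybhxjq" (len 11), cursors c1@3 c2@9, authorship ..1.....2..
After op 3 (delete): buffer="hzkiybhjq" (len 9), cursors c1@2 c2@7, authorship .........
After op 4 (add_cursor(3)): buffer="hzkiybhjq" (len 9), cursors c1@2 c3@3 c2@7, authorship .........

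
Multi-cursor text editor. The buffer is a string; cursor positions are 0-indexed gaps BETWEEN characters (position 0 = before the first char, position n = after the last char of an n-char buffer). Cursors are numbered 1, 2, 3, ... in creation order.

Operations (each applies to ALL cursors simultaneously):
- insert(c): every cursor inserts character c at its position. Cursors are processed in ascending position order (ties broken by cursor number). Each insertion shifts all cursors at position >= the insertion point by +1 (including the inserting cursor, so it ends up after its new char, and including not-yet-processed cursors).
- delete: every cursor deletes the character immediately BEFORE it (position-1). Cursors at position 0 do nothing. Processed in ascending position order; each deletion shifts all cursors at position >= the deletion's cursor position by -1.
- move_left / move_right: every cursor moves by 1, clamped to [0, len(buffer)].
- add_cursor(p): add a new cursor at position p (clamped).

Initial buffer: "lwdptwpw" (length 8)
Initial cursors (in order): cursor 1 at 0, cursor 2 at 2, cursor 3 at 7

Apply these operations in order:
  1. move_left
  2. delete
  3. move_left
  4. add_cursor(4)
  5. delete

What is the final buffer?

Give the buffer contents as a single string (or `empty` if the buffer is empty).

After op 1 (move_left): buffer="lwdptwpw" (len 8), cursors c1@0 c2@1 c3@6, authorship ........
After op 2 (delete): buffer="wdptpw" (len 6), cursors c1@0 c2@0 c3@4, authorship ......
After op 3 (move_left): buffer="wdptpw" (len 6), cursors c1@0 c2@0 c3@3, authorship ......
After op 4 (add_cursor(4)): buffer="wdptpw" (len 6), cursors c1@0 c2@0 c3@3 c4@4, authorship ......
After op 5 (delete): buffer="wdpw" (len 4), cursors c1@0 c2@0 c3@2 c4@2, authorship ....

Answer: wdpw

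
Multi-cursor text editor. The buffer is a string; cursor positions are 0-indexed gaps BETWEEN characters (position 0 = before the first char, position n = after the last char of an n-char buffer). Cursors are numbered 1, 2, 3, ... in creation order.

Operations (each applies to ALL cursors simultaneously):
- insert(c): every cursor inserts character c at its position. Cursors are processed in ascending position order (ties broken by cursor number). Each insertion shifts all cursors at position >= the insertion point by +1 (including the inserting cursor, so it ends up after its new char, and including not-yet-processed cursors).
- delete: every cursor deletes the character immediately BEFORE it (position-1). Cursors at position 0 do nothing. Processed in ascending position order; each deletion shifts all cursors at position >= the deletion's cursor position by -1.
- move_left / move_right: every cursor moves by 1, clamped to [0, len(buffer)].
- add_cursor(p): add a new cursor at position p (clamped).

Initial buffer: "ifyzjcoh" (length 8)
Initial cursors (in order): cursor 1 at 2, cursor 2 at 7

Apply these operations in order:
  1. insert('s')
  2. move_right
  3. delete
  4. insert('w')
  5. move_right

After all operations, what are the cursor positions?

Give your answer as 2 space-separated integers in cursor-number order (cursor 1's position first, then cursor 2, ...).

Answer: 5 10

Derivation:
After op 1 (insert('s')): buffer="ifsyzjcosh" (len 10), cursors c1@3 c2@9, authorship ..1.....2.
After op 2 (move_right): buffer="ifsyzjcosh" (len 10), cursors c1@4 c2@10, authorship ..1.....2.
After op 3 (delete): buffer="ifszjcos" (len 8), cursors c1@3 c2@8, authorship ..1....2
After op 4 (insert('w')): buffer="ifswzjcosw" (len 10), cursors c1@4 c2@10, authorship ..11....22
After op 5 (move_right): buffer="ifswzjcosw" (len 10), cursors c1@5 c2@10, authorship ..11....22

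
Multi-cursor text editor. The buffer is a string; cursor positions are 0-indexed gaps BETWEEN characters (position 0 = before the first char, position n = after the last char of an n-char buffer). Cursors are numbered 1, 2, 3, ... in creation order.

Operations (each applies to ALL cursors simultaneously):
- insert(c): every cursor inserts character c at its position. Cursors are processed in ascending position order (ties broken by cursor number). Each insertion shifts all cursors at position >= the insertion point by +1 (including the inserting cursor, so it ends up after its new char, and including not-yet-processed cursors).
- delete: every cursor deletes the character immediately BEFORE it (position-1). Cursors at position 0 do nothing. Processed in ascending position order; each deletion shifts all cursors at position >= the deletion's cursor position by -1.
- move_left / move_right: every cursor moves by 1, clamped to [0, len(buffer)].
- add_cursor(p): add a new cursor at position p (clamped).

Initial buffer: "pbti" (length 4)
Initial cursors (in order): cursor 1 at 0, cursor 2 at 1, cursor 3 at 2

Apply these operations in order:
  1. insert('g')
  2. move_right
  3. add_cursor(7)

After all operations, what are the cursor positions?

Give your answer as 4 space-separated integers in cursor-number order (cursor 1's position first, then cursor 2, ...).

After op 1 (insert('g')): buffer="gpgbgti" (len 7), cursors c1@1 c2@3 c3@5, authorship 1.2.3..
After op 2 (move_right): buffer="gpgbgti" (len 7), cursors c1@2 c2@4 c3@6, authorship 1.2.3..
After op 3 (add_cursor(7)): buffer="gpgbgti" (len 7), cursors c1@2 c2@4 c3@6 c4@7, authorship 1.2.3..

Answer: 2 4 6 7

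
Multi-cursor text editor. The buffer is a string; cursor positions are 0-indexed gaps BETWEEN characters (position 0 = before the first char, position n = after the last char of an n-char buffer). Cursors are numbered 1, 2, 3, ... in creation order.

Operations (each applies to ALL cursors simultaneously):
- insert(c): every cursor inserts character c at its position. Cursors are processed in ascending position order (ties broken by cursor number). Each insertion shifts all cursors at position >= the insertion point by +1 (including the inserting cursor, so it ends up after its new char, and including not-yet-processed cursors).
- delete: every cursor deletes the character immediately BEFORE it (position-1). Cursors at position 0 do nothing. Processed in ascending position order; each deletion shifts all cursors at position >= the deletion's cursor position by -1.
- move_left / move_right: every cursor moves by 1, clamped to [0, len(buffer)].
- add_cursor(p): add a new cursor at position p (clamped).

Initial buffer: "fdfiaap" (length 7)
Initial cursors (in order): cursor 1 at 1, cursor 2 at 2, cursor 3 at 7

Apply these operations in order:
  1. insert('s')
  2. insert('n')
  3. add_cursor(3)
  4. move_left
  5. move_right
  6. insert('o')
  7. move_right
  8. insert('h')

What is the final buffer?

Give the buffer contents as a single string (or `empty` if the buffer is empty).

After op 1 (insert('s')): buffer="fsdsfiaaps" (len 10), cursors c1@2 c2@4 c3@10, authorship .1.2.....3
After op 2 (insert('n')): buffer="fsndsnfiaapsn" (len 13), cursors c1@3 c2@6 c3@13, authorship .11.22.....33
After op 3 (add_cursor(3)): buffer="fsndsnfiaapsn" (len 13), cursors c1@3 c4@3 c2@6 c3@13, authorship .11.22.....33
After op 4 (move_left): buffer="fsndsnfiaapsn" (len 13), cursors c1@2 c4@2 c2@5 c3@12, authorship .11.22.....33
After op 5 (move_right): buffer="fsndsnfiaapsn" (len 13), cursors c1@3 c4@3 c2@6 c3@13, authorship .11.22.....33
After op 6 (insert('o')): buffer="fsnoodsnofiaapsno" (len 17), cursors c1@5 c4@5 c2@9 c3@17, authorship .1114.222.....333
After op 7 (move_right): buffer="fsnoodsnofiaapsno" (len 17), cursors c1@6 c4@6 c2@10 c3@17, authorship .1114.222.....333
After op 8 (insert('h')): buffer="fsnoodhhsnofhiaapsnoh" (len 21), cursors c1@8 c4@8 c2@13 c3@21, authorship .1114.14222.2....3333

Answer: fsnoodhhsnofhiaapsnoh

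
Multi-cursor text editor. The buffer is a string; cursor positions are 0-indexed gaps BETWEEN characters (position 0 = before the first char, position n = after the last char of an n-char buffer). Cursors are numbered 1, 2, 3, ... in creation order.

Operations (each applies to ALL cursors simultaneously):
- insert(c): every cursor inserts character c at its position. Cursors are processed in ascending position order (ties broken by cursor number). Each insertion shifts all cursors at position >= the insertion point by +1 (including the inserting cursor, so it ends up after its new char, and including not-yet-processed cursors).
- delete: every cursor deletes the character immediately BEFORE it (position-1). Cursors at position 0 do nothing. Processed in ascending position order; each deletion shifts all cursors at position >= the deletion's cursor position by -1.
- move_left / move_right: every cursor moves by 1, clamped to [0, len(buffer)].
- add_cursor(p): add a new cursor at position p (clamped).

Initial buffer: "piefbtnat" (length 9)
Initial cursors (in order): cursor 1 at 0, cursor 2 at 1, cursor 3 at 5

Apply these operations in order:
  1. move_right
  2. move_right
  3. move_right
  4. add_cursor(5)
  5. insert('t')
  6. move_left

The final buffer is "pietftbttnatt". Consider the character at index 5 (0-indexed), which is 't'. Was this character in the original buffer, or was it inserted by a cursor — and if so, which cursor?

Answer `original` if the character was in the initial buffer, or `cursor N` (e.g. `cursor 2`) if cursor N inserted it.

Answer: cursor 2

Derivation:
After op 1 (move_right): buffer="piefbtnat" (len 9), cursors c1@1 c2@2 c3@6, authorship .........
After op 2 (move_right): buffer="piefbtnat" (len 9), cursors c1@2 c2@3 c3@7, authorship .........
After op 3 (move_right): buffer="piefbtnat" (len 9), cursors c1@3 c2@4 c3@8, authorship .........
After op 4 (add_cursor(5)): buffer="piefbtnat" (len 9), cursors c1@3 c2@4 c4@5 c3@8, authorship .........
After op 5 (insert('t')): buffer="pietftbttnatt" (len 13), cursors c1@4 c2@6 c4@8 c3@12, authorship ...1.2.4...3.
After op 6 (move_left): buffer="pietftbttnatt" (len 13), cursors c1@3 c2@5 c4@7 c3@11, authorship ...1.2.4...3.
Authorship (.=original, N=cursor N): . . . 1 . 2 . 4 . . . 3 .
Index 5: author = 2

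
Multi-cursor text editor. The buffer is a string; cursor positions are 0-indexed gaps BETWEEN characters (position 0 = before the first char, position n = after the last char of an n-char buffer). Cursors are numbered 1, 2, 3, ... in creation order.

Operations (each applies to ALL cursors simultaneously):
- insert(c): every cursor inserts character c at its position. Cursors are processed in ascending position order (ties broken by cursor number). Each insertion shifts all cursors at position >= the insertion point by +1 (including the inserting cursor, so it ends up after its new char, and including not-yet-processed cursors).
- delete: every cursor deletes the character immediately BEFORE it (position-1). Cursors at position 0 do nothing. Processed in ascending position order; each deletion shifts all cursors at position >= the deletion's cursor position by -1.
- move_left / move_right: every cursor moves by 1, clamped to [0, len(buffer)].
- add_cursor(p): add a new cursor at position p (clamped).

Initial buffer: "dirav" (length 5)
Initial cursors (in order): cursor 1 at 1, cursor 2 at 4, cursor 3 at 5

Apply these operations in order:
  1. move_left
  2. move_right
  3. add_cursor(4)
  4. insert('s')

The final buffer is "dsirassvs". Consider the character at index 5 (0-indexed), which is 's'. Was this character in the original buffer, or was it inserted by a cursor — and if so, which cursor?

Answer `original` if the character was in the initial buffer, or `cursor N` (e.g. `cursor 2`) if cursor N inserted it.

After op 1 (move_left): buffer="dirav" (len 5), cursors c1@0 c2@3 c3@4, authorship .....
After op 2 (move_right): buffer="dirav" (len 5), cursors c1@1 c2@4 c3@5, authorship .....
After op 3 (add_cursor(4)): buffer="dirav" (len 5), cursors c1@1 c2@4 c4@4 c3@5, authorship .....
After op 4 (insert('s')): buffer="dsirassvs" (len 9), cursors c1@2 c2@7 c4@7 c3@9, authorship .1...24.3
Authorship (.=original, N=cursor N): . 1 . . . 2 4 . 3
Index 5: author = 2

Answer: cursor 2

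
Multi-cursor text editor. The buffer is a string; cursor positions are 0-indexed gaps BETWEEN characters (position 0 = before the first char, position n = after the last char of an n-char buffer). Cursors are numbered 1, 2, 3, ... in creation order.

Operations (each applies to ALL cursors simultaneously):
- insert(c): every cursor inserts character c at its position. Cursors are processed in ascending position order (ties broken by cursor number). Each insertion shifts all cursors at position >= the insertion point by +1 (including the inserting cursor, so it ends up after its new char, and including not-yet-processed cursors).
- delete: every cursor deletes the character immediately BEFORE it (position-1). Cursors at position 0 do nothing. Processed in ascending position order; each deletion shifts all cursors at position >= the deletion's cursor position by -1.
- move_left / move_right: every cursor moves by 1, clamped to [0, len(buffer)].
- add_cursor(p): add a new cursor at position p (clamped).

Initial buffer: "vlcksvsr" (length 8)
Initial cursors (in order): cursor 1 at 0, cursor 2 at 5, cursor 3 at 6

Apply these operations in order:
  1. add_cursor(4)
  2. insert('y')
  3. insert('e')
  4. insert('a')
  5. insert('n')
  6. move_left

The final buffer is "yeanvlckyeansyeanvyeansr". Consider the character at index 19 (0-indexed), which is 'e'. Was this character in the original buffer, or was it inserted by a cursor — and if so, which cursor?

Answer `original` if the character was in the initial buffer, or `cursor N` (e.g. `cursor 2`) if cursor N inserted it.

Answer: cursor 3

Derivation:
After op 1 (add_cursor(4)): buffer="vlcksvsr" (len 8), cursors c1@0 c4@4 c2@5 c3@6, authorship ........
After op 2 (insert('y')): buffer="yvlckysyvysr" (len 12), cursors c1@1 c4@6 c2@8 c3@10, authorship 1....4.2.3..
After op 3 (insert('e')): buffer="yevlckyesyevyesr" (len 16), cursors c1@2 c4@8 c2@11 c3@14, authorship 11....44.22.33..
After op 4 (insert('a')): buffer="yeavlckyeasyeavyeasr" (len 20), cursors c1@3 c4@10 c2@14 c3@18, authorship 111....444.222.333..
After op 5 (insert('n')): buffer="yeanvlckyeansyeanvyeansr" (len 24), cursors c1@4 c4@12 c2@17 c3@22, authorship 1111....4444.2222.3333..
After op 6 (move_left): buffer="yeanvlckyeansyeanvyeansr" (len 24), cursors c1@3 c4@11 c2@16 c3@21, authorship 1111....4444.2222.3333..
Authorship (.=original, N=cursor N): 1 1 1 1 . . . . 4 4 4 4 . 2 2 2 2 . 3 3 3 3 . .
Index 19: author = 3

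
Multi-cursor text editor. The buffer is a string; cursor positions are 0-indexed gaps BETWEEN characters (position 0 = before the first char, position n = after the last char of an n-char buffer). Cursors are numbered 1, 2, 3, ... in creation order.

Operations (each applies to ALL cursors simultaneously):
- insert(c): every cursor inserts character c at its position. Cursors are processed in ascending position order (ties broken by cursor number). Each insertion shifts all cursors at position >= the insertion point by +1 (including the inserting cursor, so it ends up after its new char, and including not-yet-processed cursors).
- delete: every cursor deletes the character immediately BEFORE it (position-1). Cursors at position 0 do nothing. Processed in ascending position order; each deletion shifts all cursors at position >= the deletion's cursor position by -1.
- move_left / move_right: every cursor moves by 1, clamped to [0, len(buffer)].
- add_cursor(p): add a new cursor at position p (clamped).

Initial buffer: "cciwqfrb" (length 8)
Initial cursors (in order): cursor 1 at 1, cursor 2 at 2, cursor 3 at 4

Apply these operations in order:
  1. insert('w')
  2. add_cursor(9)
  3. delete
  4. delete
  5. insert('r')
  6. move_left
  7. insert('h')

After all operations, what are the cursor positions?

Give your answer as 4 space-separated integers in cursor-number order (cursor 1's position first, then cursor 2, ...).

Answer: 3 3 8 8

Derivation:
After op 1 (insert('w')): buffer="cwcwiwwqfrb" (len 11), cursors c1@2 c2@4 c3@7, authorship .1.2..3....
After op 2 (add_cursor(9)): buffer="cwcwiwwqfrb" (len 11), cursors c1@2 c2@4 c3@7 c4@9, authorship .1.2..3....
After op 3 (delete): buffer="cciwqrb" (len 7), cursors c1@1 c2@2 c3@4 c4@5, authorship .......
After op 4 (delete): buffer="irb" (len 3), cursors c1@0 c2@0 c3@1 c4@1, authorship ...
After op 5 (insert('r')): buffer="rrirrrb" (len 7), cursors c1@2 c2@2 c3@5 c4@5, authorship 12.34..
After op 6 (move_left): buffer="rrirrrb" (len 7), cursors c1@1 c2@1 c3@4 c4@4, authorship 12.34..
After op 7 (insert('h')): buffer="rhhrirhhrrb" (len 11), cursors c1@3 c2@3 c3@8 c4@8, authorship 1122.3344..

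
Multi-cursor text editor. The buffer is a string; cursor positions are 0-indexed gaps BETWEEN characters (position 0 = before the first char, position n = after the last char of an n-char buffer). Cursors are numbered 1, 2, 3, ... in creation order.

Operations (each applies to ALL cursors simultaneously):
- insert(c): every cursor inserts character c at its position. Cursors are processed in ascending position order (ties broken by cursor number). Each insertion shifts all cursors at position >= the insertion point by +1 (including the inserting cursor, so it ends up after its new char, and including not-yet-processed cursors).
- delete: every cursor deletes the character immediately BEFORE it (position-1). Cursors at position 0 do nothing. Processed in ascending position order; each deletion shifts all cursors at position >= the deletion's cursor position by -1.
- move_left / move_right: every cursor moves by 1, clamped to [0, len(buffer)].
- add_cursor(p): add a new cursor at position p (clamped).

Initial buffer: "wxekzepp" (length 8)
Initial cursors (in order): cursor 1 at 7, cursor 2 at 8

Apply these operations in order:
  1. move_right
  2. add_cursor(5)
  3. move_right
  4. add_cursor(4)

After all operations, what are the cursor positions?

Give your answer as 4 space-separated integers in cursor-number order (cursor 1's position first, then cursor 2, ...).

After op 1 (move_right): buffer="wxekzepp" (len 8), cursors c1@8 c2@8, authorship ........
After op 2 (add_cursor(5)): buffer="wxekzepp" (len 8), cursors c3@5 c1@8 c2@8, authorship ........
After op 3 (move_right): buffer="wxekzepp" (len 8), cursors c3@6 c1@8 c2@8, authorship ........
After op 4 (add_cursor(4)): buffer="wxekzepp" (len 8), cursors c4@4 c3@6 c1@8 c2@8, authorship ........

Answer: 8 8 6 4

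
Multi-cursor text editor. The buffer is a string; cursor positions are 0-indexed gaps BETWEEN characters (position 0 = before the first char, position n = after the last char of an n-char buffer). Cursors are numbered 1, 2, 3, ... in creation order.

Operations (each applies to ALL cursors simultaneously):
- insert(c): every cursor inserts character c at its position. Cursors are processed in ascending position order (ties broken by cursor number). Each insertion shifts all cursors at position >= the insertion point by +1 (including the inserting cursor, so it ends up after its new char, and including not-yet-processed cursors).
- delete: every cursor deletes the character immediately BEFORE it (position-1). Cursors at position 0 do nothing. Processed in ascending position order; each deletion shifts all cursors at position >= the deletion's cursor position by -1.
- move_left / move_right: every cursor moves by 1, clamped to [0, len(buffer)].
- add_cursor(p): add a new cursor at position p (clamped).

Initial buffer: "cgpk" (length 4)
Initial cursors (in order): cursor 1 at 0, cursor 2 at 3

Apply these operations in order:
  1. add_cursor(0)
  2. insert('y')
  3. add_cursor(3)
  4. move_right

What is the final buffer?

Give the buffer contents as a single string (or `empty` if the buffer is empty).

Answer: yycgpyk

Derivation:
After op 1 (add_cursor(0)): buffer="cgpk" (len 4), cursors c1@0 c3@0 c2@3, authorship ....
After op 2 (insert('y')): buffer="yycgpyk" (len 7), cursors c1@2 c3@2 c2@6, authorship 13...2.
After op 3 (add_cursor(3)): buffer="yycgpyk" (len 7), cursors c1@2 c3@2 c4@3 c2@6, authorship 13...2.
After op 4 (move_right): buffer="yycgpyk" (len 7), cursors c1@3 c3@3 c4@4 c2@7, authorship 13...2.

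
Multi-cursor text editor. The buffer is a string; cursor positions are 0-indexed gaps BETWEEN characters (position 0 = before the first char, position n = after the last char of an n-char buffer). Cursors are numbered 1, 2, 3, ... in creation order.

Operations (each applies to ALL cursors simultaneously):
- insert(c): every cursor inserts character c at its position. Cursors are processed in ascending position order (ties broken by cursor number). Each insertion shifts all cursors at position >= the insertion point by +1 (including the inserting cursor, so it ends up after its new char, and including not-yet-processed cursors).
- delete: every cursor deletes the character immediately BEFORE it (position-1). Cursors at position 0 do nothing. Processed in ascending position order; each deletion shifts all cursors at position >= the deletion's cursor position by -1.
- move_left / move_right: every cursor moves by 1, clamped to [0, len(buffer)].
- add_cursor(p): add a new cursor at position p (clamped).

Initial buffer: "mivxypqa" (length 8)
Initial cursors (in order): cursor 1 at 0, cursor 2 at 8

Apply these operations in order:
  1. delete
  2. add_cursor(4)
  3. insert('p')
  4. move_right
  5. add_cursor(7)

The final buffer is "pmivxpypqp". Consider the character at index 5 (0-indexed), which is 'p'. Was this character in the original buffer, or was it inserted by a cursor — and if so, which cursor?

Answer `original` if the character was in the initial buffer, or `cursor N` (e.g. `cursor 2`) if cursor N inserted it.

Answer: cursor 3

Derivation:
After op 1 (delete): buffer="mivxypq" (len 7), cursors c1@0 c2@7, authorship .......
After op 2 (add_cursor(4)): buffer="mivxypq" (len 7), cursors c1@0 c3@4 c2@7, authorship .......
After op 3 (insert('p')): buffer="pmivxpypqp" (len 10), cursors c1@1 c3@6 c2@10, authorship 1....3...2
After op 4 (move_right): buffer="pmivxpypqp" (len 10), cursors c1@2 c3@7 c2@10, authorship 1....3...2
After op 5 (add_cursor(7)): buffer="pmivxpypqp" (len 10), cursors c1@2 c3@7 c4@7 c2@10, authorship 1....3...2
Authorship (.=original, N=cursor N): 1 . . . . 3 . . . 2
Index 5: author = 3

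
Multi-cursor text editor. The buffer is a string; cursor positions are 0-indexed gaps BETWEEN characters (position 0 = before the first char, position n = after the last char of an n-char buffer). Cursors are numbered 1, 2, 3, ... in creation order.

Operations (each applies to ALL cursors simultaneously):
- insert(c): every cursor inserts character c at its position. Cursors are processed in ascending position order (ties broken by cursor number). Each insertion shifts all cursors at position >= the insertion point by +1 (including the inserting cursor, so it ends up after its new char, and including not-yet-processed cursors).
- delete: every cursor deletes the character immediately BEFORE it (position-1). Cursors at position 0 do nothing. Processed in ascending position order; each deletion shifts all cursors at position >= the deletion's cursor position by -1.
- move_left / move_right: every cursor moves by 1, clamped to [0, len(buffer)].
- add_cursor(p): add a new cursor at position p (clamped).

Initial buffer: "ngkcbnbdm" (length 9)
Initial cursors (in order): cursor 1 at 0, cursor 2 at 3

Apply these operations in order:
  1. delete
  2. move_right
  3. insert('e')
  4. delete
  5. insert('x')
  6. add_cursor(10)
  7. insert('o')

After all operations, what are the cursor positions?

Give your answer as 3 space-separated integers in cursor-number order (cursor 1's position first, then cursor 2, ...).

After op 1 (delete): buffer="ngcbnbdm" (len 8), cursors c1@0 c2@2, authorship ........
After op 2 (move_right): buffer="ngcbnbdm" (len 8), cursors c1@1 c2@3, authorship ........
After op 3 (insert('e')): buffer="negcebnbdm" (len 10), cursors c1@2 c2@5, authorship .1..2.....
After op 4 (delete): buffer="ngcbnbdm" (len 8), cursors c1@1 c2@3, authorship ........
After op 5 (insert('x')): buffer="nxgcxbnbdm" (len 10), cursors c1@2 c2@5, authorship .1..2.....
After op 6 (add_cursor(10)): buffer="nxgcxbnbdm" (len 10), cursors c1@2 c2@5 c3@10, authorship .1..2.....
After op 7 (insert('o')): buffer="nxogcxobnbdmo" (len 13), cursors c1@3 c2@7 c3@13, authorship .11..22.....3

Answer: 3 7 13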